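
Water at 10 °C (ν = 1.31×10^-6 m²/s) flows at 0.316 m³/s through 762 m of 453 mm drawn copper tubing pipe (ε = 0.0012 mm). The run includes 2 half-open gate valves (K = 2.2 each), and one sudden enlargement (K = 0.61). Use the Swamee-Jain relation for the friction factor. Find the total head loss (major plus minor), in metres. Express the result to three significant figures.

V = 4Q/(πD²) = 1.961 m/s; V²/2g = 0.1959 m
Re = 6.78×10^5, ε/D = 2.65×10^-6 → f = 0.01246 (Swamee-Jain)
Major: h_f = f(L/D)·V²/2g = 0.01246·1682·0.1959 = 4.106 m
Minor: ΣK = 5.01; h_m = ΣK·V²/2g = 0.9816 m
Total H_L = 4.106 + 0.9816 = 5.087 m

H_L ≈ 5.09 m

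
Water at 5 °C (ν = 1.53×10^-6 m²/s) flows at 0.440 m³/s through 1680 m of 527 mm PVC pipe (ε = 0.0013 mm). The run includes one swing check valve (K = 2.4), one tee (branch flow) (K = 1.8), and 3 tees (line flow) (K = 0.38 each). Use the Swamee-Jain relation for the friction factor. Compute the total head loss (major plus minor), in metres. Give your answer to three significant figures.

V = 4Q/(πD²) = 2.017 m/s; V²/2g = 0.2074 m
Re = 6.95×10^5, ε/D = 2.47×10^-6 → f = 0.01240 (Swamee-Jain)
Major: h_f = f(L/D)·V²/2g = 0.01240·3188·0.2074 = 8.199 m
Minor: ΣK = 5.34; h_m = ΣK·V²/2g = 1.107 m
Total H_L = 8.199 + 1.107 = 9.307 m

H_L ≈ 9.31 m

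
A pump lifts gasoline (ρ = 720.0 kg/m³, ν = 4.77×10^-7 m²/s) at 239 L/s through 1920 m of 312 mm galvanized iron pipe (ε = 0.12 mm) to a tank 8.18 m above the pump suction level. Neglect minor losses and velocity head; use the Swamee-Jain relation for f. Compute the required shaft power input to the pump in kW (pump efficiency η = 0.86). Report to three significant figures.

V = 4Q/(πD²) = 3.126 m/s; Re = 2.04×10^6; ε/D = 3.85×10^-4; f = 0.01614
h_f = f(L/D)V²/2g = 49.47 m
Total head H = z + h_f = 8.18 + 49.47 = 57.65 m
P_hyd = ρgQH = 720.0·9.81·0.239·57.65 = 97.32 kW
P_shaft = P_hyd/η = 97.32/0.86 = 113.2 kW

P_shaft ≈ 113 kW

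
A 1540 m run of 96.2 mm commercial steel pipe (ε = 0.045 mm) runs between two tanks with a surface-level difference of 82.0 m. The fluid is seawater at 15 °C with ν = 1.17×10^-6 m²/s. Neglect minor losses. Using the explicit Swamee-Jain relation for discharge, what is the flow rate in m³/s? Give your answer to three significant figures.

Q ≈ 0.0168 m³/s

Swamee-Jain (Type II): Q = -0.965·√(gD⁵h_f/L)·ln[ε/(3.7D) + √(3.17ν²L/(gD³h_f))]
√(gD⁵h_f/L) = √(9.81·0.0962⁵·82.0/1540) = 0.002075
ε/(3.7D) = 1.26×10^-4; √(3.17ν²L/(gD³h_f)) = 9.66×10^-5
Q = -0.965·0.002075·ln(2.230×10^-4) = 0.01683 m³/s
Check: V = 2.32 m/s, Re = 1.90×10^5, f = 0.01885, h_f = 82.5 m ≈ 82.0 m ✓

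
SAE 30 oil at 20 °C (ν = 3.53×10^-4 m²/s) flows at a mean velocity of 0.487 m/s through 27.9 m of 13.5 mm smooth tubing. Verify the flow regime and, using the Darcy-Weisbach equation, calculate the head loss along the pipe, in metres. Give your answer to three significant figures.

h_f ≈ 85.8 m

Re = VD/ν = 0.487·0.01350/3.53×10^-4 = 18.6 → laminar (Re < 2300)
f = 64/Re = 3.436
h_f = f(L/D)V²/(2g) = 3.436·(27.9/0.01350)·0.487²/(2·9.81) = 85.85 m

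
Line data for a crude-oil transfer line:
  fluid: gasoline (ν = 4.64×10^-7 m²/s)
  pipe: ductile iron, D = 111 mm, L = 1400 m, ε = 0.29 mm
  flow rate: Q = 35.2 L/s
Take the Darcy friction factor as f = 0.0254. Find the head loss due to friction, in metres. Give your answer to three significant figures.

h_f ≈ 216 m

V = 4Q/(πD²) = 4·0.0352/(π·0.111²) = 3.638 m/s
h_f = f(L/D)V²/(2g) = 0.02540·(1400/0.111)·3.638²/(2·9.81) = 216.0 m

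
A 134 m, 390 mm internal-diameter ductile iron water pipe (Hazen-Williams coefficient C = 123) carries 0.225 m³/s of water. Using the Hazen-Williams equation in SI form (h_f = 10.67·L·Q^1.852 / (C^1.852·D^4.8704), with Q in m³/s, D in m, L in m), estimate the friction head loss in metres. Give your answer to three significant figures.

h_f = 10.67·134·0.225^1.852 / (123^1.852·0.390^4.8704) = 1.193 m

h_f ≈ 1.19 m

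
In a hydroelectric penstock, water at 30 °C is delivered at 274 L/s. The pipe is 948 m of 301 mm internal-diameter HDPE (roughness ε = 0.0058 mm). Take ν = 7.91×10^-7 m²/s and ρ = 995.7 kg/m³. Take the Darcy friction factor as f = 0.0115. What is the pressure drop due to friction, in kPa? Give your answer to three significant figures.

V = 4Q/(πD²) = 4·0.274/(π·0.301²) = 3.851 m/s
h_f = f(L/D)V²/(2g) = 0.01150·(948/0.301)·3.851²/(2·9.81) = 27.37 m
Δp = ρg·h_f = 995.7·9.81·27.37 = 267.4 kPa

Δp ≈ 267 kPa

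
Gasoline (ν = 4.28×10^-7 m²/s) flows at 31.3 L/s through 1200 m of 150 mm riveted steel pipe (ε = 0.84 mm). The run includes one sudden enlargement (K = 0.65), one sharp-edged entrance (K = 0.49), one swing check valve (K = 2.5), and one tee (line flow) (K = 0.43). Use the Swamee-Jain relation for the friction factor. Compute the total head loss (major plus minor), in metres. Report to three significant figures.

V = 4Q/(πD²) = 1.771 m/s; V²/2g = 0.1599 m
Re = 6.21×10^5, ε/D = 0.00560 → f = 0.03166 (Swamee-Jain)
Major: h_f = f(L/D)·V²/2g = 0.03166·8000·0.1599 = 40.50 m
Minor: ΣK = 4.07; h_m = ΣK·V²/2g = 0.6508 m
Total H_L = 40.50 + 0.6508 = 41.15 m

H_L ≈ 41.1 m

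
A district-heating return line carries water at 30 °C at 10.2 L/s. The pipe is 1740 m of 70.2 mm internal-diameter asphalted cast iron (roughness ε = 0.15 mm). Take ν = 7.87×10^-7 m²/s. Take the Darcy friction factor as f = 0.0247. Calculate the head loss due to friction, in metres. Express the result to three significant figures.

V = 4Q/(πD²) = 4·0.0102/(π·0.0702²) = 2.635 m/s
h_f = f(L/D)V²/(2g) = 0.02470·(1740/0.0702)·2.635²/(2·9.81) = 216.7 m

h_f ≈ 217 m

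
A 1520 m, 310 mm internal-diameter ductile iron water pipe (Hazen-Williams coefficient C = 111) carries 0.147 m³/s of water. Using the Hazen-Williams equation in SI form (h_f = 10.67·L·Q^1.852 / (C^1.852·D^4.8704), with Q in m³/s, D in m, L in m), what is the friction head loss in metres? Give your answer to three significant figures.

h_f ≈ 22.8 m

h_f = 10.67·1520·0.147^1.852 / (111^1.852·0.310^4.8704) = 22.76 m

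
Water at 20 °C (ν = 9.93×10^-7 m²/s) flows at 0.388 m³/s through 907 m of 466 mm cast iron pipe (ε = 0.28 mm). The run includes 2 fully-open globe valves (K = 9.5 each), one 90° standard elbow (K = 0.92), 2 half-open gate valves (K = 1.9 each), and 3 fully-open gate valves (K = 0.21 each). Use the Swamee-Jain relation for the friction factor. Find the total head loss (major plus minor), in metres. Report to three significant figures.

H_L ≈ 15.6 m

V = 4Q/(πD²) = 2.275 m/s; V²/2g = 0.2638 m
Re = 1.07×10^6, ε/D = 6.01×10^-4 → f = 0.01792 (Swamee-Jain)
Major: h_f = f(L/D)·V²/2g = 0.01792·1946·0.2638 = 9.199 m
Minor: ΣK = 24.4; h_m = ΣK·V²/2g = 6.423 m
Total H_L = 9.199 + 6.423 = 15.62 m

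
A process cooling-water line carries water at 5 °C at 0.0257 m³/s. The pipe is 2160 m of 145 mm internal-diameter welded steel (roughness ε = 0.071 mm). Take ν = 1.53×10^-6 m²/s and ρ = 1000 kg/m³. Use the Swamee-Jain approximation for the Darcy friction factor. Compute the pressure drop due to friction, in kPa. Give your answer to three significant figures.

Δp ≈ 351 kPa

V = 4Q/(πD²) = 4·0.0257/(π·0.145²) = 1.556 m/s
Re = VD/ν = 1.556·0.145/1.53×10^-6 = 1.47×10^5 → turbulent
ε/D = 0.071/145 = 4.90×10^-4
Swamee-Jain: f = 0.01946
h_f = f(L/D)V²/(2g) = 0.01946·(2160/0.145)·1.556²/(2·9.81) = 35.78 m
Δp = ρg·h_f = 1000·9.81·35.78 = 351.0 kPa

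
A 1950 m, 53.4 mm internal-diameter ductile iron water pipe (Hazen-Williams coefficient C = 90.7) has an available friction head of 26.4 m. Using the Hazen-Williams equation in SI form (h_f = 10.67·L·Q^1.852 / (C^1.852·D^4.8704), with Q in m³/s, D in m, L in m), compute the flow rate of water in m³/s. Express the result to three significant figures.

Rearranging: Q = [h_f·C^1.852·D^4.8704 / (10.67·L)]^(1/1.852)
Q = [26.4·90.7^1.852·0.0534^4.8704 / (10.67·1950)]^0.540 = 0.001115 m³/s

Q ≈ 0.00111 m³/s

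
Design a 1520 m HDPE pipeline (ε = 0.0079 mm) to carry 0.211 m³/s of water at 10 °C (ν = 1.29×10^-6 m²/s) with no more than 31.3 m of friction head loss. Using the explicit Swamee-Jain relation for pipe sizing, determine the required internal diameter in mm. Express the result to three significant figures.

Swamee-Jain (Type III): D = 0.66·[ε^1.25·(LQ²/(gh_f))^4.75 + ν·Q^9.4·(L/(gh_f))^5.2]^0.04
LQ²/(gh_f) = 0.2204; L/(gh_f) = 4.950
Term 1 = ε^1.25·(…)^4.75 = 3.18×10^-10; Term 2 = ν·Q^9.4·(…)^5.2 = 2.35×10^-9
D = 0.66·(3.18×10^-10 + 2.35×10^-9)^0.04 = 0.2996 m = 300 mm
Check: V = 2.99 m/s, Re = 6.95×10^5, f = 0.01285, h_f = 29.8 m ≈ 31.3 m ✓

D ≈ 300 mm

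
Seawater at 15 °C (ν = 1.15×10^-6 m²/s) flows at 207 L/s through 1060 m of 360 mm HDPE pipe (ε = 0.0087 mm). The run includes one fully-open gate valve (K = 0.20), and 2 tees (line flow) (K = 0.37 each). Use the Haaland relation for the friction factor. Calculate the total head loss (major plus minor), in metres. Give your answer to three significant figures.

V = 4Q/(πD²) = 2.034 m/s; V²/2g = 0.2108 m
Re = 6.37×10^5, ε/D = 2.42×10^-5 → f = 0.01286 (Haaland)
Major: h_f = f(L/D)·V²/2g = 0.01286·2944·0.2108 = 7.979 m
Minor: ΣK = 0.940; h_m = ΣK·V²/2g = 0.1981 m
Total H_L = 7.979 + 0.1981 = 8.177 m

H_L ≈ 8.18 m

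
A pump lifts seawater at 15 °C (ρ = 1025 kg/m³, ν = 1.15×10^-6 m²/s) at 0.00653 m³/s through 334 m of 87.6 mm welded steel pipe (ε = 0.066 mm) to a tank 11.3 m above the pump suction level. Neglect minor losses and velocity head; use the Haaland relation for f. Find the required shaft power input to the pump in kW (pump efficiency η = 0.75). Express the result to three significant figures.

V = 4Q/(πD²) = 1.083 m/s; Re = 8.25×10^4; ε/D = 7.53×10^-4; f = 0.02153
h_f = f(L/D)V²/2g = 4.911 m
Total head H = z + h_f = 11.3 + 4.911 = 16.21 m
P_hyd = ρgQH = 1025·9.81·0.00653·16.21 = 1.064 kW
P_shaft = P_hyd/η = 1.064/0.75 = 1.419 kW

P_shaft ≈ 1.42 kW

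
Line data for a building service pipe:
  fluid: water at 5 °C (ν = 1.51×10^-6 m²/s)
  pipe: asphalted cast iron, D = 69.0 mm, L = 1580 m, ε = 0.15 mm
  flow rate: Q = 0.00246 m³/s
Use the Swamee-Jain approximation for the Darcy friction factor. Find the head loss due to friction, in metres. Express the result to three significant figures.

V = 4Q/(πD²) = 4·0.00246/(π·0.0690²) = 0.6579 m/s
Re = VD/ν = 0.6579·0.0690/1.51×10^-6 = 3.01×10^4 → turbulent
ε/D = 0.15/69.0 = 0.00217
Swamee-Jain: f = 0.02873
h_f = f(L/D)V²/(2g) = 0.02873·(1580/0.0690)·0.6579²/(2·9.81) = 14.51 m

h_f ≈ 14.5 m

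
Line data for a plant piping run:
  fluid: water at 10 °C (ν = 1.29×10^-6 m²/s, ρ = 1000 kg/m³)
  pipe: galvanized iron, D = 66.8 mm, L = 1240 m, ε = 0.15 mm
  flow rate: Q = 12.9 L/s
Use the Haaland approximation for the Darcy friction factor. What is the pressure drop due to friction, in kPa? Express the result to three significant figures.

V = 4Q/(πD²) = 4·0.0129/(π·0.0668²) = 3.681 m/s
Re = VD/ν = 3.681·0.0668/1.29×10^-6 = 1.91×10^5 → turbulent
ε/D = 0.15/66.8 = 0.00225
Haaland: f = 0.02497
h_f = f(L/D)V²/(2g) = 0.02497·(1240/0.0668)·3.681²/(2·9.81) = 320.1 m
Δp = ρg·h_f = 1000·9.81·320.1 = 3140 kPa

Δp ≈ 3140 kPa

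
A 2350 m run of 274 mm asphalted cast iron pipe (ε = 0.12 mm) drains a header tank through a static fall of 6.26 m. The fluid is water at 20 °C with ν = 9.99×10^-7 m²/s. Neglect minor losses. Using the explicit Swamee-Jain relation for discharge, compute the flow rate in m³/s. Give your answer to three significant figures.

Q ≈ 0.0524 m³/s

Swamee-Jain (Type II): Q = -0.965·√(gD⁵h_f/L)·ln[ε/(3.7D) + √(3.17ν²L/(gD³h_f))]
√(gD⁵h_f/L) = √(9.81·0.274⁵·6.26/2350) = 0.006353
ε/(3.7D) = 1.18×10^-4; √(3.17ν²L/(gD³h_f)) = 7.67×10^-5
Q = -0.965·0.006353·ln(1.951×10^-4) = 0.05237 m³/s
Check: V = 0.888 m/s, Re = 2.44×10^5, f = 0.01827, h_f = 6.30 m ≈ 6.26 m ✓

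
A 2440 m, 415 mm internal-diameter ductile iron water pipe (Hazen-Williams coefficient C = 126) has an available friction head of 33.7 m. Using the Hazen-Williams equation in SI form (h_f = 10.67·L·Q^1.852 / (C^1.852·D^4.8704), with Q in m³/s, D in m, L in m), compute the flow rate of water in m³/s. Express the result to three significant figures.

Rearranging: Q = [h_f·C^1.852·D^4.8704 / (10.67·L)]^(1/1.852)
Q = [33.7·126^1.852·0.415^4.8704 / (10.67·2440)]^0.540 = 0.3440 m³/s

Q ≈ 0.344 m³/s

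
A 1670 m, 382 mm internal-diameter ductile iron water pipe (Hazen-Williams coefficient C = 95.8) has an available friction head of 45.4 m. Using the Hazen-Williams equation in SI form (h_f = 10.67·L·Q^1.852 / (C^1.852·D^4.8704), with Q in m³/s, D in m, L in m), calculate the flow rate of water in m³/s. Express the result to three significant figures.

Rearranging: Q = [h_f·C^1.852·D^4.8704 / (10.67·L)]^(1/1.852)
Q = [45.4·95.8^1.852·0.382^4.8704 / (10.67·1670)]^0.540 = 0.3032 m³/s

Q ≈ 0.303 m³/s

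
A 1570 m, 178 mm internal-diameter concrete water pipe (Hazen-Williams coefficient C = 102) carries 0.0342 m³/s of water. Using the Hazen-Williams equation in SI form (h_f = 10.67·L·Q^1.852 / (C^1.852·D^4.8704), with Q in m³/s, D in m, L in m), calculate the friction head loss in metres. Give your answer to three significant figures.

h_f = 10.67·1570·0.0342^1.852 / (102^1.852·0.178^4.8704) = 27.54 m

h_f ≈ 27.5 m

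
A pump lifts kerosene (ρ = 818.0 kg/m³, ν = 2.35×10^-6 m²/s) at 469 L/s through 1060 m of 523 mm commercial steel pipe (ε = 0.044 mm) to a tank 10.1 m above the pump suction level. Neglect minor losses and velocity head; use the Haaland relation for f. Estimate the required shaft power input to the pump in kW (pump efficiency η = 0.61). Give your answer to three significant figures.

P_shaft ≈ 105 kW

V = 4Q/(πD²) = 2.183 m/s; Re = 4.86×10^5; ε/D = 8.41×10^-5; f = 0.01413
h_f = f(L/D)V²/2g = 6.958 m
Total head H = z + h_f = 10.1 + 6.958 = 17.06 m
P_hyd = ρgQH = 818.0·9.81·0.469·17.06 = 64.20 kW
P_shaft = P_hyd/η = 64.20/0.61 = 105.2 kW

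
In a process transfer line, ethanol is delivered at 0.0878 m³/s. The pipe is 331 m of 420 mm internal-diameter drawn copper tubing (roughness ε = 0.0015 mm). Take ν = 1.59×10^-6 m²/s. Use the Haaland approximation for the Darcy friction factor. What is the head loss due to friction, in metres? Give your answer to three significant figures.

V = 4Q/(πD²) = 4·0.0878/(π·0.420²) = 0.6337 m/s
Re = VD/ν = 0.6337·0.420/1.59×10^-6 = 1.67×10^5 → turbulent
ε/D = 0.0015/420 = 3.57×10^-6
Haaland: f = 0.01607
h_f = f(L/D)V²/(2g) = 0.01607·(331/0.420)·0.6337²/(2·9.81) = 0.2592 m

h_f ≈ 0.259 m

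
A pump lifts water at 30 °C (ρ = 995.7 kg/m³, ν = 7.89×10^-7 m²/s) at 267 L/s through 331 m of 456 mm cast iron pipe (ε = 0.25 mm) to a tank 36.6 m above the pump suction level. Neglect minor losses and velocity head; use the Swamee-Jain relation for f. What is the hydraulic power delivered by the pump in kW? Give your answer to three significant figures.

P_hyd ≈ 100 kW

V = 4Q/(πD²) = 1.635 m/s; Re = 9.45×10^5; ε/D = 5.48×10^-4; f = 0.01765
h_f = f(L/D)V²/2g = 1.745 m
Total head H = z + h_f = 36.6 + 1.745 = 38.35 m
P_hyd = ρgQH = 995.7·9.81·0.267·38.35 = 100.0 kW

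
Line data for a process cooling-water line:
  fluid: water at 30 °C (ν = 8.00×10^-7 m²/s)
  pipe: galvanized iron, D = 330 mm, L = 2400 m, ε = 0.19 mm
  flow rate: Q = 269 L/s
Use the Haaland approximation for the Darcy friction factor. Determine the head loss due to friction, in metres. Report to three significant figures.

h_f ≈ 64.5 m

V = 4Q/(πD²) = 4·0.269/(π·0.330²) = 3.145 m/s
Re = VD/ν = 3.145·0.330/8.00×10^-7 = 1.30×10^6 → turbulent
ε/D = 0.19/330 = 5.76×10^-4
Haaland: f = 0.01758
h_f = f(L/D)V²/(2g) = 0.01758·(2400/0.330)·3.145²/(2·9.81) = 64.47 m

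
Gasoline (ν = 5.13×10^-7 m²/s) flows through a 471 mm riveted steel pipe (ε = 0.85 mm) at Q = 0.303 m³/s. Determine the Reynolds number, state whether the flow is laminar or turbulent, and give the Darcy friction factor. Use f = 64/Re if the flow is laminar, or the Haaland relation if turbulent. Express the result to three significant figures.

V = 4Q/(πD²) = 1.739 m/s
Re = VD/ν = 1.739·0.471/5.13×10^-7 = 1.60×10^6
Re > 4000 → turbulent; ε/D = 0.00180
Haaland: f = 0.02295

Re ≈ 1.60×10^6; turbulent; f ≈ 0.0229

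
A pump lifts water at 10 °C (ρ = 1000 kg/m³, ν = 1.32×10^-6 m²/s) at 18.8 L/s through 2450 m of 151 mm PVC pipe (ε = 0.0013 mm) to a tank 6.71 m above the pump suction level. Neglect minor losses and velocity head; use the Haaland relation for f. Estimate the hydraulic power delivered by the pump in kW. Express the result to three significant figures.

V = 4Q/(πD²) = 1.050 m/s; Re = 1.20×10^5; ε/D = 8.61×10^-6; f = 0.01720
h_f = f(L/D)V²/2g = 15.67 m
Total head H = z + h_f = 6.71 + 15.67 = 22.38 m
P_hyd = ρgQH = 1000·9.81·0.0188·22.38 = 4.128 kW

P_hyd ≈ 4.13 kW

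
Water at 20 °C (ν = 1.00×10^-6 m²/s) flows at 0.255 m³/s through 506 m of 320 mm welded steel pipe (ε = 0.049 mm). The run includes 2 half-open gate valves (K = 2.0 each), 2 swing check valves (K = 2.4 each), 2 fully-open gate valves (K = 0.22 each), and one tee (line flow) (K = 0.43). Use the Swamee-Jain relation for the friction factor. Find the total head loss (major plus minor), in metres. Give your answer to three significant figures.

H_L ≈ 16.5 m

V = 4Q/(πD²) = 3.171 m/s; V²/2g = 0.5124 m
Re = 1.01×10^6, ε/D = 1.53×10^-4 → f = 0.01421 (Swamee-Jain)
Major: h_f = f(L/D)·V²/2g = 0.01421·1581·0.5124 = 11.51 m
Minor: ΣK = 9.67; h_m = ΣK·V²/2g = 4.955 m
Total H_L = 11.51 + 4.955 = 16.47 m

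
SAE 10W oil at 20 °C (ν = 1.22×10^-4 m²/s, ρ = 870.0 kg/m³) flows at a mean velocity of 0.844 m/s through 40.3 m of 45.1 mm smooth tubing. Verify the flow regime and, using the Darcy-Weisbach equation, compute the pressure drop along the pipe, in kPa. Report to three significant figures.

Re = VD/ν = 0.844·0.04510/1.22×10^-4 = 312 → laminar (Re < 2300)
f = 64/Re = 0.2051
h_f = f(L/D)V²/(2g) = 0.2051·(40.3/0.04510)·0.844²/(2·9.81) = 6.655 m
Δp = ρg·h_f = 870.0·9.81·6.655 = 56.80 kPa

Δp ≈ 56.8 kPa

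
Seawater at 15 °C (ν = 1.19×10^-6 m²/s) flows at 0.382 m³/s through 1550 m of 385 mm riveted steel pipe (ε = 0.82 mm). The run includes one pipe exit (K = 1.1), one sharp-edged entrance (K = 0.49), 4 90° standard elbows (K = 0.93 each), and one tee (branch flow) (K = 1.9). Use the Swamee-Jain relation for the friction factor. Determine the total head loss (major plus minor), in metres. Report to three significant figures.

V = 4Q/(πD²) = 3.281 m/s; V²/2g = 0.5488 m
Re = 1.06×10^6, ε/D = 0.00213 → f = 0.02405 (Swamee-Jain)
Major: h_f = f(L/D)·V²/2g = 0.02405·4026·0.5488 = 53.15 m
Minor: ΣK = 7.21; h_m = ΣK·V²/2g = 3.957 m
Total H_L = 53.15 + 3.957 = 57.10 m

H_L ≈ 57.1 m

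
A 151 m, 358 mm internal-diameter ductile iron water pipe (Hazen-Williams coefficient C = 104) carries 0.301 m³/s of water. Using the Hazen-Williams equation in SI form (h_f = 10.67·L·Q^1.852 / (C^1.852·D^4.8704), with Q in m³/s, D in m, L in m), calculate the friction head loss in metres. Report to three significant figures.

h_f ≈ 4.77 m

h_f = 10.67·151·0.301^1.852 / (104^1.852·0.358^4.8704) = 4.772 m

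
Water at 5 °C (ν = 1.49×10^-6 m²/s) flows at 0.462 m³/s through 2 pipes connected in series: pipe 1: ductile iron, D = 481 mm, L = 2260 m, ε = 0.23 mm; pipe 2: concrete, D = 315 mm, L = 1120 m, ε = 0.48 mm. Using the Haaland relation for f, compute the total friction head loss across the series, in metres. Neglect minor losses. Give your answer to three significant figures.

H ≈ 167 m

Pipe 1: V = 2.543 m/s, Re = 8.21×10^5, ε/D = 4.78×10^-4, f = 0.01711, h_1 = f(L/D)V²/2g = 26.49 m
Pipe 2: V = 5.928 m/s, Re = 1.25×10^6, ε/D = 0.00152, f = 0.02202, h_2 = f(L/D)V²/2g = 140.2 m
Series → Q common, losses add: H = Σh = 166.7 m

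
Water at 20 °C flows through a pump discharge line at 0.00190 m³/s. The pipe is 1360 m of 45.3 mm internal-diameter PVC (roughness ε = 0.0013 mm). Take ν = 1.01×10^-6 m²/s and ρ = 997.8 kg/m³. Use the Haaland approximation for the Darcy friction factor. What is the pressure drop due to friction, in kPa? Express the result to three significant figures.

Δp ≈ 427 kPa

V = 4Q/(πD²) = 4·0.00190/(π·0.0453²) = 1.179 m/s
Re = VD/ν = 1.179·0.0453/1.01×10^-6 = 5.29×10^4 → turbulent
ε/D = 0.0013/45.3 = 2.87×10^-5
Haaland: f = 0.02053
h_f = f(L/D)V²/(2g) = 0.02053·(1360/0.0453)·1.179²/(2·9.81) = 43.66 m
Δp = ρg·h_f = 997.8·9.81·43.66 = 427.3 kPa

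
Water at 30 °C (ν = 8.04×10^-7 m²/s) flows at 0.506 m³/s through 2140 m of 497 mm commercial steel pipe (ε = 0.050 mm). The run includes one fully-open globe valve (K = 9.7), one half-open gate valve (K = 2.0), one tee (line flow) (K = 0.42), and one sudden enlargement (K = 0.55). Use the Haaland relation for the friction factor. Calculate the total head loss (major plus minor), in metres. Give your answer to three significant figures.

V = 4Q/(πD²) = 2.608 m/s; V²/2g = 0.3467 m
Re = 1.61×10^6, ε/D = 1.01×10^-4 → f = 0.01290 (Haaland)
Major: h_f = f(L/D)·V²/2g = 0.01290·4306·0.3467 = 19.26 m
Minor: ΣK = 12.7; h_m = ΣK·V²/2g = 4.393 m
Total H_L = 19.26 + 4.393 = 23.65 m

H_L ≈ 23.7 m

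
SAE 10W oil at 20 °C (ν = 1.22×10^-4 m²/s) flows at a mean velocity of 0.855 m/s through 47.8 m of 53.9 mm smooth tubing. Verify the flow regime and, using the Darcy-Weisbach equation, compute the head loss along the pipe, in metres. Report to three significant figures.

Re = VD/ν = 0.855·0.05390/1.22×10^-4 = 378 → laminar (Re < 2300)
f = 64/Re = 0.1694
h_f = f(L/D)V²/(2g) = 0.1694·(47.8/0.05390)·0.855²/(2·9.81) = 5.598 m

h_f ≈ 5.60 m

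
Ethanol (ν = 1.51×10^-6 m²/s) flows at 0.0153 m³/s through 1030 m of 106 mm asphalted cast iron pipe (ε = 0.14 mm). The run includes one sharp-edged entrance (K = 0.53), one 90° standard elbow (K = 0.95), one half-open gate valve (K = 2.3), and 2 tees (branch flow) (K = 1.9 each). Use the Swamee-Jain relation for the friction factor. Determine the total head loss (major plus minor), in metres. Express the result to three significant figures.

V = 4Q/(πD²) = 1.734 m/s; V²/2g = 0.1532 m
Re = 1.22×10^5, ε/D = 0.00132 → f = 0.02305 (Swamee-Jain)
Major: h_f = f(L/D)·V²/2g = 0.02305·9717·0.1532 = 34.32 m
Minor: ΣK = 7.58; h_m = ΣK·V²/2g = 1.161 m
Total H_L = 34.32 + 1.161 = 35.48 m

H_L ≈ 35.5 m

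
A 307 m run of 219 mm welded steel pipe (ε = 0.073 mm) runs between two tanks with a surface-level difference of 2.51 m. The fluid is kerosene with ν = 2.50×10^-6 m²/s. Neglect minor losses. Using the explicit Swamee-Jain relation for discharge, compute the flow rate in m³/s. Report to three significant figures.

Swamee-Jain (Type II): Q = -0.965·√(gD⁵h_f/L)·ln[ε/(3.7D) + √(3.17ν²L/(gD³h_f))]
√(gD⁵h_f/L) = √(9.81·0.219⁵·2.51/307) = 0.006356
ε/(3.7D) = 9.01×10^-5; √(3.17ν²L/(gD³h_f)) = 1.53×10^-4
Q = -0.965·0.006356·ln(2.434×10^-4) = 0.05104 m³/s
Check: V = 1.35 m/s, Re = 1.19×10^5, f = 0.01919, h_f = 2.52 m ≈ 2.51 m ✓

Q ≈ 0.0510 m³/s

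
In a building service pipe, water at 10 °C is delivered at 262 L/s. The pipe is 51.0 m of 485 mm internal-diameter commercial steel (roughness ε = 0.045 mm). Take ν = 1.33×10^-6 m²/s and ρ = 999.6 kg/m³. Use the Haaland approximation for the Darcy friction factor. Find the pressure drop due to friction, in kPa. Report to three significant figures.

Δp ≈ 1.49 kPa

V = 4Q/(πD²) = 4·0.262/(π·0.485²) = 1.418 m/s
Re = VD/ν = 1.418·0.485/1.33×10^-6 = 5.17×10^5 → turbulent
ε/D = 0.045/485 = 9.28×10^-5
Haaland: f = 0.01413
h_f = f(L/D)V²/(2g) = 0.01413·(51.0/0.485)·1.418²/(2·9.81) = 0.1523 m
Δp = ρg·h_f = 999.6·9.81·0.1523 = 1.493 kPa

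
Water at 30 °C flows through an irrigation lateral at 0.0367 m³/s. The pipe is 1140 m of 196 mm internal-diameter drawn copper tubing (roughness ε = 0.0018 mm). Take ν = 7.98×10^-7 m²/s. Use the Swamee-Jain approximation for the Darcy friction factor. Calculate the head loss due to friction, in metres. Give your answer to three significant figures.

V = 4Q/(πD²) = 4·0.0367/(π·0.196²) = 1.216 m/s
Re = VD/ν = 1.216·0.196/7.98×10^-7 = 2.99×10^5 → turbulent
ε/D = 0.0018/196 = 9.18×10^-6
Swamee-Jain: f = 0.01449
h_f = f(L/D)V²/(2g) = 0.01449·(1140/0.196)·1.216²/(2·9.81) = 6.357 m

h_f ≈ 6.36 m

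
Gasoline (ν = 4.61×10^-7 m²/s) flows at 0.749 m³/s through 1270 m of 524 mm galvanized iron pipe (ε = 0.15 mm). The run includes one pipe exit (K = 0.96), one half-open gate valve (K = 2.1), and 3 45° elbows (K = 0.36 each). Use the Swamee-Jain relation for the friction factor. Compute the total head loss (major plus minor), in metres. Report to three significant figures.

V = 4Q/(πD²) = 3.473 m/s; V²/2g = 0.6148 m
Re = 3.95×10^6, ε/D = 2.86×10^-4 → f = 0.01505 (Swamee-Jain)
Major: h_f = f(L/D)·V²/2g = 0.01505·2424·0.6148 = 22.43 m
Minor: ΣK = 4.14; h_m = ΣK·V²/2g = 2.545 m
Total H_L = 22.43 + 2.545 = 24.97 m

H_L ≈ 25.0 m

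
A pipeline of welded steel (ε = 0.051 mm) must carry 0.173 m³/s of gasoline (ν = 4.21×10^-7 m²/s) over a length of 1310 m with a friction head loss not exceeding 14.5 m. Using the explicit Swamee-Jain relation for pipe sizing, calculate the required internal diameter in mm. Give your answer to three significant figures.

Swamee-Jain (Type III): D = 0.66·[ε^1.25·(LQ²/(gh_f))^4.75 + ν·Q^9.4·(L/(gh_f))^5.2]^0.04
LQ²/(gh_f) = 0.2756; L/(gh_f) = 9.209
Term 1 = ε^1.25·(…)^4.75 = 9.46×10^-9; Term 2 = ν·Q^9.4·(…)^5.2 = 2.99×10^-9
D = 0.66·(9.46×10^-9 + 2.99×10^-9)^0.04 = 0.3187 m = 319 mm
Check: V = 2.17 m/s, Re = 1.64×10^6, f = 0.01392, h_f = 13.7 m ≈ 14.5 m ✓

D ≈ 319 mm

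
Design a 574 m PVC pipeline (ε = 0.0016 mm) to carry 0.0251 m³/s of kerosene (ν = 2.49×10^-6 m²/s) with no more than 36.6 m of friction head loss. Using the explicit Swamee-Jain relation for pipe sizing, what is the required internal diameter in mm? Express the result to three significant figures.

Swamee-Jain (Type III): D = 0.66·[ε^1.25·(LQ²/(gh_f))^4.75 + ν·Q^9.4·(L/(gh_f))^5.2]^0.04
LQ²/(gh_f) = 0.001007; L/(gh_f) = 1.599
Term 1 = ε^1.25·(…)^4.75 = 3.31×10^-22; Term 2 = ν·Q^9.4·(…)^5.2 = 2.59×10^-20
D = 0.66·(3.31×10^-22 + 2.59×10^-20)^0.04 = 0.1087 m = 109 mm
Check: V = 2.70 m/s, Re = 1.18×10^5, f = 0.01736, h_f = 34.2 m ≈ 36.6 m ✓

D ≈ 109 mm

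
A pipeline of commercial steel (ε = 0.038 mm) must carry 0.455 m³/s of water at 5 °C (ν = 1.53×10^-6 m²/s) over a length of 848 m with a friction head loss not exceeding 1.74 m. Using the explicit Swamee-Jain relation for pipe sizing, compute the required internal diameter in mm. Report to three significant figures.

Swamee-Jain (Type III): D = 0.66·[ε^1.25·(LQ²/(gh_f))^4.75 + ν·Q^9.4·(L/(gh_f))^5.2]^0.04
LQ²/(gh_f) = 10.28; L/(gh_f) = 49.68
Term 1 = ε^1.25·(…)^4.75 = 0.192; Term 2 = ν·Q^9.4·(…)^5.2 = 0.617
D = 0.66·(0.192 + 0.617)^0.04 = 0.6544 m = 654 mm
Check: V = 1.35 m/s, Re = 5.79×10^5, f = 0.01368, h_f = 1.65 m ≈ 1.74 m ✓

D ≈ 654 mm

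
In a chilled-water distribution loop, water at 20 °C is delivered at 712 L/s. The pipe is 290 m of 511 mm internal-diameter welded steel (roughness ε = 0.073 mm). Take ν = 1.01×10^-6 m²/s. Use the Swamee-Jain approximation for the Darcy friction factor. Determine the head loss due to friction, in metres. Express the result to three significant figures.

h_f ≈ 4.76 m

V = 4Q/(πD²) = 4·0.712/(π·0.511²) = 3.472 m/s
Re = VD/ν = 3.472·0.511/1.01×10^-6 = 1.76×10^6 → turbulent
ε/D = 0.073/511 = 1.43×10^-4
Swamee-Jain: f = 0.01364
h_f = f(L/D)V²/(2g) = 0.01364·(290/0.511)·3.472²/(2·9.81) = 4.756 m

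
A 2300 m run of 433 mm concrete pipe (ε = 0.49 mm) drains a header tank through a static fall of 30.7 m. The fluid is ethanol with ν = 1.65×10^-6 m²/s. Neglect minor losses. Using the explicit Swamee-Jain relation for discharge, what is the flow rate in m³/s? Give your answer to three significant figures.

Q ≈ 0.345 m³/s

Swamee-Jain (Type II): Q = -0.965·√(gD⁵h_f/L)·ln[ε/(3.7D) + √(3.17ν²L/(gD³h_f))]
√(gD⁵h_f/L) = √(9.81·0.433⁵·30.7/2300) = 0.04464
ε/(3.7D) = 3.06×10^-4; √(3.17ν²L/(gD³h_f)) = 2.85×10^-5
Q = -0.965·0.04464·ln(3.343×10^-4) = 0.3448 m³/s
Check: V = 2.34 m/s, Re = 6.14×10^5, f = 0.02080, h_f = 30.9 m ≈ 30.7 m ✓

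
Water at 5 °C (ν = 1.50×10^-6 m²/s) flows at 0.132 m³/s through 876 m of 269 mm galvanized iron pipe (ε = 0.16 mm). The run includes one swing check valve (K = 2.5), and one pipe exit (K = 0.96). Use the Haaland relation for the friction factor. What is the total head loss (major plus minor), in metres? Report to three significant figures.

H_L ≈ 17.3 m

V = 4Q/(πD²) = 2.323 m/s; V²/2g = 0.2750 m
Re = 4.17×10^5, ε/D = 5.95×10^-4 → f = 0.01829 (Haaland)
Major: h_f = f(L/D)·V²/2g = 0.01829·3257·0.2750 = 16.38 m
Minor: ΣK = 3.46; h_m = ΣK·V²/2g = 0.9513 m
Total H_L = 16.38 + 0.9513 = 17.33 m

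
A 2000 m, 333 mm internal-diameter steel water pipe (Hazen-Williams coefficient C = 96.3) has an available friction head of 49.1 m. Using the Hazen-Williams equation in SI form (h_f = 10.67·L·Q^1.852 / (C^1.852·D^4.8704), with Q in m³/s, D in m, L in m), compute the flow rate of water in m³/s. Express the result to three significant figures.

Rearranging: Q = [h_f·C^1.852·D^4.8704 / (10.67·L)]^(1/1.852)
Q = [49.1·96.3^1.852·0.333^4.8704 / (10.67·2000)]^0.540 = 0.2010 m³/s

Q ≈ 0.201 m³/s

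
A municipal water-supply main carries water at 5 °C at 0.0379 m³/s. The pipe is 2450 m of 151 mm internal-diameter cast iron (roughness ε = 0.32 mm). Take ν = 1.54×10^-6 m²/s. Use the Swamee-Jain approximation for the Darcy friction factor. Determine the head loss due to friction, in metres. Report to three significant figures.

h_f ≈ 91.8 m

V = 4Q/(πD²) = 4·0.0379/(π·0.151²) = 2.116 m/s
Re = VD/ν = 2.116·0.151/1.54×10^-6 = 2.08×10^5 → turbulent
ε/D = 0.32/151 = 0.00212
Swamee-Jain: f = 0.02478
h_f = f(L/D)V²/(2g) = 0.02478·(2450/0.151)·2.116²/(2·9.81) = 91.81 m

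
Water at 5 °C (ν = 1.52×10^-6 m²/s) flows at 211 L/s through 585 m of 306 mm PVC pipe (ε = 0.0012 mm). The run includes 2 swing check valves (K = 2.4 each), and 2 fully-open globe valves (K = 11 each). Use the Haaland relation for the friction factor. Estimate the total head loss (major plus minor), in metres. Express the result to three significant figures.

H_L ≈ 21.5 m

V = 4Q/(πD²) = 2.869 m/s; V²/2g = 0.4196 m
Re = 5.78×10^5, ε/D = 3.92×10^-6 → f = 0.01278 (Haaland)
Major: h_f = f(L/D)·V²/2g = 0.01278·1912·0.4196 = 10.25 m
Minor: ΣK = 26.8; h_m = ΣK·V²/2g = 11.24 m
Total H_L = 10.25 + 11.24 = 21.50 m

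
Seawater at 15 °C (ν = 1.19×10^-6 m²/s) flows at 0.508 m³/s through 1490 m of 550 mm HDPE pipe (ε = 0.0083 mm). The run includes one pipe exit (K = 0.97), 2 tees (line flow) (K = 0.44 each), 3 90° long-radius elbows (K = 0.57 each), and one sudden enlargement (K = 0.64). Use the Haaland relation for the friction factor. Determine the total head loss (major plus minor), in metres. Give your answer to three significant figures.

H_L ≈ 8.48 m

V = 4Q/(πD²) = 2.138 m/s; V²/2g = 0.2330 m
Re = 9.88×10^5, ε/D = 1.51×10^-5 → f = 0.01189 (Haaland)
Major: h_f = f(L/D)·V²/2g = 0.01189·2709·0.2330 = 7.504 m
Minor: ΣK = 4.20; h_m = ΣK·V²/2g = 0.9787 m
Total H_L = 7.504 + 0.9787 = 8.482 m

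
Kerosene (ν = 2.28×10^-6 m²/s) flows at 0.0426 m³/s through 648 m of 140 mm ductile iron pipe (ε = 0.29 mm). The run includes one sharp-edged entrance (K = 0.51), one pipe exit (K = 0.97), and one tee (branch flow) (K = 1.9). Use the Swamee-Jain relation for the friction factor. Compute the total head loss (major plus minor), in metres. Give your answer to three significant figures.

V = 4Q/(πD²) = 2.767 m/s; V²/2g = 0.3903 m
Re = 1.70×10^5, ε/D = 0.00207 → f = 0.02484 (Swamee-Jain)
Major: h_f = f(L/D)·V²/2g = 0.02484·4629·0.3903 = 44.88 m
Minor: ΣK = 3.38; h_m = ΣK·V²/2g = 1.319 m
Total H_L = 44.88 + 1.319 = 46.20 m

H_L ≈ 46.2 m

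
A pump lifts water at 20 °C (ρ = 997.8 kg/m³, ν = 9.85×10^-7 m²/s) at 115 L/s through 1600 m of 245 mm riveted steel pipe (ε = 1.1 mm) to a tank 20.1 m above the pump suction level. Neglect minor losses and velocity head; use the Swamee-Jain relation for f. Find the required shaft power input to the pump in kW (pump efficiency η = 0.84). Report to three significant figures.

V = 4Q/(πD²) = 2.439 m/s; Re = 6.07×10^5; ε/D = 0.00449; f = 0.02966
h_f = f(L/D)V²/2g = 58.74 m
Total head H = z + h_f = 20.1 + 58.74 = 78.84 m
P_hyd = ρgQH = 997.8·9.81·0.115·78.84 = 88.75 kW
P_shaft = P_hyd/η = 88.75/0.84 = 105.7 kW

P_shaft ≈ 106 kW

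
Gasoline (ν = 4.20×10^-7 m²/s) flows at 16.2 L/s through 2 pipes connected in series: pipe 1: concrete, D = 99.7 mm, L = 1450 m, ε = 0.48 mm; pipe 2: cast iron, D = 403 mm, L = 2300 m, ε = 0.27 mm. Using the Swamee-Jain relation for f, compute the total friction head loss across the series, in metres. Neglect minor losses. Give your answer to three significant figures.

Pipe 1: V = 2.075 m/s, Re = 4.93×10^5, ε/D = 0.00481, f = 0.03032, h_1 = f(L/D)V²/2g = 96.78 m
Pipe 2: V = 0.1270 m/s, Re = 1.22×10^5, ε/D = 6.70×10^-4, f = 0.02067, h_2 = f(L/D)V²/2g = 0.09699 m
Series → Q common, losses add: H = Σh = 96.87 m

H ≈ 96.9 m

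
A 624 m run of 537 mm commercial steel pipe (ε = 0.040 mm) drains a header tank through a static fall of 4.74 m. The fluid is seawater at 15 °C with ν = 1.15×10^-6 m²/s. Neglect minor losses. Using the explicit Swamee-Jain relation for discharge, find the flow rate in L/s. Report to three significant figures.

Swamee-Jain (Type II): Q = -0.965·√(gD⁵h_f/L)·ln[ε/(3.7D) + √(3.17ν²L/(gD³h_f))]
√(gD⁵h_f/L) = √(9.81·0.537⁵·4.74/624) = 0.05769
ε/(3.7D) = 2.01×10^-5; √(3.17ν²L/(gD³h_f)) = 1.91×10^-5
Q = -0.965·0.05769·ln(3.919×10^-5) = 0.5649 m³/s
Check: V = 2.49 m/s, Re = 1.16×10^6, f = 0.01293, h_f = 4.76 m ≈ 4.74 m ✓

Q ≈ 565 L/s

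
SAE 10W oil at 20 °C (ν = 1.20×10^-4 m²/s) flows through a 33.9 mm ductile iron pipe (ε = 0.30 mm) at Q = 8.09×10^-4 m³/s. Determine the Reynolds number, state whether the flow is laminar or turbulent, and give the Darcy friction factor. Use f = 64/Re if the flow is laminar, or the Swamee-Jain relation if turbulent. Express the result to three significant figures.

V = 4Q/(πD²) = 0.8963 m/s
Re = VD/ν = 0.8963·0.0339/1.20×10^-4 = 253
Re < 2300 → laminar → f = 64/Re = 0.2528

Re ≈ 253; laminar; f = 64/Re ≈ 0.253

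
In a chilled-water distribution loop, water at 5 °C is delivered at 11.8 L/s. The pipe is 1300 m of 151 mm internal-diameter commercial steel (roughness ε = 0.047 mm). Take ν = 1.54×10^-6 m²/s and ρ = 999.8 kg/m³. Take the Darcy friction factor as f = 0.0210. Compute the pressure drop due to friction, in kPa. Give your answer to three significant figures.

V = 4Q/(πD²) = 4·0.0118/(π·0.151²) = 0.6589 m/s
h_f = f(L/D)V²/(2g) = 0.02100·(1300/0.151)·0.6589²/(2·9.81) = 4.001 m
Δp = ρg·h_f = 999.8·9.81·4.001 = 39.24 kPa

Δp ≈ 39.2 kPa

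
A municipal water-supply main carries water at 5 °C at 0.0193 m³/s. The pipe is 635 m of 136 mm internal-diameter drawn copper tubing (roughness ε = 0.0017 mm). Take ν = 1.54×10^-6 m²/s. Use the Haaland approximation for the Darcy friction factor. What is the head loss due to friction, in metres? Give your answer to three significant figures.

V = 4Q/(πD²) = 4·0.0193/(π·0.136²) = 1.329 m/s
Re = VD/ν = 1.329·0.136/1.54×10^-6 = 1.17×10^5 → turbulent
ε/D = 0.0017/136 = 1.25×10^-5
Haaland: f = 0.01730
h_f = f(L/D)V²/(2g) = 0.01730·(635/0.136)·1.329²/(2·9.81) = 7.265 m

h_f ≈ 7.27 m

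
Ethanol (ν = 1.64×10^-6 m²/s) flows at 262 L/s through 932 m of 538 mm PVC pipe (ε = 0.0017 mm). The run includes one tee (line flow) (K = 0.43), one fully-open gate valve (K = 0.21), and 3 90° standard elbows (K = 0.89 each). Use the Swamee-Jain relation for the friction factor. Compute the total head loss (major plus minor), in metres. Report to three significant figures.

H_L ≈ 1.84 m

V = 4Q/(πD²) = 1.153 m/s; V²/2g = 0.06770 m
Re = 3.78×10^5, ε/D = 3.16×10^-6 → f = 0.01381 (Swamee-Jain)
Major: h_f = f(L/D)·V²/2g = 0.01381·1732·0.06770 = 1.620 m
Minor: ΣK = 3.31; h_m = ΣK·V²/2g = 0.2241 m
Total H_L = 1.620 + 0.2241 = 1.844 m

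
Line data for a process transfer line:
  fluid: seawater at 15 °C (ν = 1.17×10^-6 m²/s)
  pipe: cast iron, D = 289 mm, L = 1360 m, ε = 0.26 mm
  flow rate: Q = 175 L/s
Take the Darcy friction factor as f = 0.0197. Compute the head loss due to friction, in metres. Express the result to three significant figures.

V = 4Q/(πD²) = 4·0.175/(π·0.289²) = 2.668 m/s
h_f = f(L/D)V²/(2g) = 0.01970·(1360/0.289)·2.668²/(2·9.81) = 33.63 m

h_f ≈ 33.6 m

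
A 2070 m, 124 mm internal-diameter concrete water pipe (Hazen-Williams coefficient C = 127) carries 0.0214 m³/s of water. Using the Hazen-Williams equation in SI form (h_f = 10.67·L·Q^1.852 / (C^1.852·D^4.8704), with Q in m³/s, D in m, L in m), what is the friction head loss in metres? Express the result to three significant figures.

h_f ≈ 59.0 m

h_f = 10.67·2070·0.0214^1.852 / (127^1.852·0.124^4.8704) = 59.05 m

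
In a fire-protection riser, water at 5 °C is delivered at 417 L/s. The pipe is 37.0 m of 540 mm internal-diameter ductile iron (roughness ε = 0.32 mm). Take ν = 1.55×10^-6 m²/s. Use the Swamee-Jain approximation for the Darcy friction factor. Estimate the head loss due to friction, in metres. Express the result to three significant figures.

h_f ≈ 0.210 m

V = 4Q/(πD²) = 4·0.417/(π·0.540²) = 1.821 m/s
Re = VD/ν = 1.821·0.540/1.55×10^-6 = 6.34×10^5 → turbulent
ε/D = 0.32/540 = 5.93×10^-4
Swamee-Jain: f = 0.01815
h_f = f(L/D)V²/(2g) = 0.01815·(37.0/0.540)·1.821²/(2·9.81) = 0.2102 m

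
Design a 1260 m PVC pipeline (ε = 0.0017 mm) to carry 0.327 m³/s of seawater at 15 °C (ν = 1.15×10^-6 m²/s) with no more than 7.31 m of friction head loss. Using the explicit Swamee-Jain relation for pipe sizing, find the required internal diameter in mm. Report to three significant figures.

Swamee-Jain (Type III): D = 0.66·[ε^1.25·(LQ²/(gh_f))^4.75 + ν·Q^9.4·(L/(gh_f))^5.2]^0.04
LQ²/(gh_f) = 1.879; L/(gh_f) = 17.57
Term 1 = ε^1.25·(…)^4.75 = 1.23×10^-6; Term 2 = ν·Q^9.4·(…)^5.2 = 9.34×10^-5
D = 0.66·(1.23×10^-6 + 9.34×10^-5)^0.04 = 0.4556 m = 456 mm
Check: V = 2.01 m/s, Re = 7.95×10^5, f = 0.01215, h_f = 6.89 m ≈ 7.31 m ✓

D ≈ 456 mm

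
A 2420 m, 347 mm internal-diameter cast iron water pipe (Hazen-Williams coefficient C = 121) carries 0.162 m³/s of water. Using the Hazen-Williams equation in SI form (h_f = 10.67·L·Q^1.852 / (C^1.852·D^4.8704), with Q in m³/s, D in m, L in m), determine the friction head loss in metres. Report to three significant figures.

h_f = 10.67·2420·0.162^1.852 / (121^1.852·0.347^4.8704) = 21.35 m

h_f ≈ 21.4 m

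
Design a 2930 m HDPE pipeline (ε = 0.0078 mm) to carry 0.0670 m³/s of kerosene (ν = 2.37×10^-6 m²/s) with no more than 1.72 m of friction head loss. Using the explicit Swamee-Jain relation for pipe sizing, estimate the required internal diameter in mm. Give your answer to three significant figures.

Swamee-Jain (Type III): D = 0.66·[ε^1.25·(LQ²/(gh_f))^4.75 + ν·Q^9.4·(L/(gh_f))^5.2]^0.04
LQ²/(gh_f) = 0.7795; L/(gh_f) = 173.6
Term 1 = ε^1.25·(…)^4.75 = 1.26×10^-7; Term 2 = ν·Q^9.4·(…)^5.2 = 9.69×10^-6
D = 0.66·(1.26×10^-7 + 9.69×10^-6)^0.04 = 0.4161 m = 416 mm
Check: V = 0.493 m/s, Re = 8.65×10^4, f = 0.01852, h_f = 1.61 m ≈ 1.72 m ✓

D ≈ 416 mm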